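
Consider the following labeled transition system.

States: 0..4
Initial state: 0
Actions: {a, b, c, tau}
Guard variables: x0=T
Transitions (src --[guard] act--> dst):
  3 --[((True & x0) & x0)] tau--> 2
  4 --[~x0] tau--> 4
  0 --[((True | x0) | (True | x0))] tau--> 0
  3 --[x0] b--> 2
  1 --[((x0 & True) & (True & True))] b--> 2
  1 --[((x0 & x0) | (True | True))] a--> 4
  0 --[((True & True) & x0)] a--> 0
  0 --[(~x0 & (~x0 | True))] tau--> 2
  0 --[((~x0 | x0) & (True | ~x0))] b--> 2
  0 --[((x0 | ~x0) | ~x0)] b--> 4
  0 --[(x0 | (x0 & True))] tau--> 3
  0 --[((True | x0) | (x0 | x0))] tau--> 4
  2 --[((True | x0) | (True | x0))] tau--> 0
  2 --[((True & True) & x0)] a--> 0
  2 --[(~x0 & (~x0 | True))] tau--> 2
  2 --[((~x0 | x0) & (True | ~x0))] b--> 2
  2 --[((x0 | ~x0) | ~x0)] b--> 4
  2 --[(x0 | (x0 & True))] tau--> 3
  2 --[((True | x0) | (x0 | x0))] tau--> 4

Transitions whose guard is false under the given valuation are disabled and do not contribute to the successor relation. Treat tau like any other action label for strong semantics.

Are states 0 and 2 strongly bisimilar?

Answer: BISIMILAR

Trace:
Bisimulation quotient by refinement:
  round 0: {{0,1,2,3,4}}
  round 1: {{0,2},{1},{3},{4}}
4 equivalence class(es) (converged in 2)
class of 0: {0,2}; class of 2: {0,2}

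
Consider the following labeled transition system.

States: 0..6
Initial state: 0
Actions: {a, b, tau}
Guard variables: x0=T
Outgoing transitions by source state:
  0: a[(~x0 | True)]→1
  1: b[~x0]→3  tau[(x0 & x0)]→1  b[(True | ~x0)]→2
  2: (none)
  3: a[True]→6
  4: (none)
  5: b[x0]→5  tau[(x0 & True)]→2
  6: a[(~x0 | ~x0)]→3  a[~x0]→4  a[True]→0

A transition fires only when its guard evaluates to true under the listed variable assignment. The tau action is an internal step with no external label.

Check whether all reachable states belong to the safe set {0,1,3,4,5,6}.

Answer: INVARIANT VIOLATED at state 2

Analysis:
Allowed set {0,1,3,4,5,6}
Reach set: {0,1,2}
  0: ok
  1: ok
  2: outside
witness against invariant: a·b → 2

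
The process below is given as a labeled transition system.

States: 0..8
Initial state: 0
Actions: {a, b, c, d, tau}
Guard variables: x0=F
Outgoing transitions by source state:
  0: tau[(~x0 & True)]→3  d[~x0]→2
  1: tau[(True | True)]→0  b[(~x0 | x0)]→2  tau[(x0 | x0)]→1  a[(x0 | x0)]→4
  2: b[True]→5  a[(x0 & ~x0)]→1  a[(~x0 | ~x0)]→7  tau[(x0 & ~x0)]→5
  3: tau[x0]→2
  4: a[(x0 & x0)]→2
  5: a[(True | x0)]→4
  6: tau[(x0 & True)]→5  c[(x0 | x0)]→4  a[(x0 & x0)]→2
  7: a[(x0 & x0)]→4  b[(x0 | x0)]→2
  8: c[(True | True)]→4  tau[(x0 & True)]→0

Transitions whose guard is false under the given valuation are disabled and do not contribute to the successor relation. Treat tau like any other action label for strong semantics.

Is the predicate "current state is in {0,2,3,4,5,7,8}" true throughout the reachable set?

Answer: INVARIANT HOLDS

Trace:
Safe = {0,2,3,4,5,7,8}
Reach set: {0,2,3,4,5,7}
  0: ok
  2: ok
  3: ok
  4: ok
  5: ok
  7: ok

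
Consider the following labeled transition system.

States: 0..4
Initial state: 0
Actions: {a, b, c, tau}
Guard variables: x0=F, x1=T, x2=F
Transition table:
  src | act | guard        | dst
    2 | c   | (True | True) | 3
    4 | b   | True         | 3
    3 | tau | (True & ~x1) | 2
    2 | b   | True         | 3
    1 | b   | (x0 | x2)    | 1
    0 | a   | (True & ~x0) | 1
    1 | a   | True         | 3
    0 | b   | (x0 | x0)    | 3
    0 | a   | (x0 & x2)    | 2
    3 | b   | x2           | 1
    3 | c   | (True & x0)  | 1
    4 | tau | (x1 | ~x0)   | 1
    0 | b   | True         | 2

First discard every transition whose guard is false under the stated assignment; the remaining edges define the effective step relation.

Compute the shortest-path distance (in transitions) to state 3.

BFS to 3:
  Layer 0: {0}
  Layer 1: {1,2}
  Layer 2: {3}
first hit 3 at d=2 via a·a

Answer: 2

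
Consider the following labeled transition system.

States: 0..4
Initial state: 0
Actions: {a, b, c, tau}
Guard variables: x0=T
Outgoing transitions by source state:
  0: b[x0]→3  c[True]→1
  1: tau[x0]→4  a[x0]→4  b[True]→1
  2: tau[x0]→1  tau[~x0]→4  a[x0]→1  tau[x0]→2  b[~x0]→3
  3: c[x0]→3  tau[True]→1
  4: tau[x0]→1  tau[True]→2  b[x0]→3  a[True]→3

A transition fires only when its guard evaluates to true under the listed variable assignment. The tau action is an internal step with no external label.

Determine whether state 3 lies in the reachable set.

Guard filter leaves 14 enabled edge(s).
Layer 0: {0}
Layer 1: {1,3}  now seen {0,1,3}
Layer 2: {4}  now seen {0,1,3,4}
Layer 3: {2}  now seen {0,1,2,3,4}
R = {0,1,2,3,4}
trace reaching 3: b

Answer: REACHABLE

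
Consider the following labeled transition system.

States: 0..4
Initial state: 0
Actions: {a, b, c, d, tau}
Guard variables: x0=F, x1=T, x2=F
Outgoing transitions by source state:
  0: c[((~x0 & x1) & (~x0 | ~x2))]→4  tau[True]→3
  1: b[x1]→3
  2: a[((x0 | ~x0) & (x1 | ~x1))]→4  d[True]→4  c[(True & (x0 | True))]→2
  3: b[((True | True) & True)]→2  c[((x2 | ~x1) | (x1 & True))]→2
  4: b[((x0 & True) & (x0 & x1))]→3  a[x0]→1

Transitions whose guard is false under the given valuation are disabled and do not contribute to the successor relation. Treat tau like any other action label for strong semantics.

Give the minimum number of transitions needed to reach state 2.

BFS to 2:
  depth 0: {0}
  depth 1: {3,4}
  depth 2: {2}
first hit 2 at d=2 via tau·b

Answer: 2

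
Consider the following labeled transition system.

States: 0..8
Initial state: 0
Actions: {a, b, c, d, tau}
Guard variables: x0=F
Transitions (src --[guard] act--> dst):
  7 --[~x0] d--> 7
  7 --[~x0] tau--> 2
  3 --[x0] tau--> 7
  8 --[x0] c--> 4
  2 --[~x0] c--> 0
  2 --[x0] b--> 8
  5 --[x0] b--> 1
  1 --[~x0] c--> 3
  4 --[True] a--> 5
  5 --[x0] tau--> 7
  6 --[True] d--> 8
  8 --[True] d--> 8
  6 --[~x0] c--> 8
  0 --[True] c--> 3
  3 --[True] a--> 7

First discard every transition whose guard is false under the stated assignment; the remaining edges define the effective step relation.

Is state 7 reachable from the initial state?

Guard filter leaves 10 enabled edge(s).
depth 0: {0}
depth 1: {3}  now seen {0,3}
depth 2: {7}  now seen {0,3,7}
depth 3: {2}  now seen {0,2,3,7}
Reach set: {0,2,3,7}
Path to 7: c·a

Answer: REACHABLE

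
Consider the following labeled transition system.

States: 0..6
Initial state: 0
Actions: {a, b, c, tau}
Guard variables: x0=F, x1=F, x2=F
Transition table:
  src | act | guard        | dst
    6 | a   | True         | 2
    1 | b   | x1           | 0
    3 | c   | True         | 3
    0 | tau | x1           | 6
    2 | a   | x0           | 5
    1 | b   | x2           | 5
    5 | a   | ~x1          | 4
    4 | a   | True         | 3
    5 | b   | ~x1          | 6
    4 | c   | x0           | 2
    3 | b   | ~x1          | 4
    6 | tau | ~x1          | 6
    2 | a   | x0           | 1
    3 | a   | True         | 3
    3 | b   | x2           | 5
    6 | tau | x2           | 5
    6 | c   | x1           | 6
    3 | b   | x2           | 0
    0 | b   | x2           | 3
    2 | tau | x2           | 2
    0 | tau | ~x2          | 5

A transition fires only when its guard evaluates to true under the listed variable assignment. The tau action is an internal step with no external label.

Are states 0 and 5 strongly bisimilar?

Answer: NOT BISIMILAR

Analysis:
Bisimulation quotient by refinement:
  π0 = {{0,1,2,3,4,5,6}}
  π1 = {{0},{1,2},{3},{4},{5},{6}}
stable after 2 split(s): 6 block(s)
[0]={0}  [5]={5}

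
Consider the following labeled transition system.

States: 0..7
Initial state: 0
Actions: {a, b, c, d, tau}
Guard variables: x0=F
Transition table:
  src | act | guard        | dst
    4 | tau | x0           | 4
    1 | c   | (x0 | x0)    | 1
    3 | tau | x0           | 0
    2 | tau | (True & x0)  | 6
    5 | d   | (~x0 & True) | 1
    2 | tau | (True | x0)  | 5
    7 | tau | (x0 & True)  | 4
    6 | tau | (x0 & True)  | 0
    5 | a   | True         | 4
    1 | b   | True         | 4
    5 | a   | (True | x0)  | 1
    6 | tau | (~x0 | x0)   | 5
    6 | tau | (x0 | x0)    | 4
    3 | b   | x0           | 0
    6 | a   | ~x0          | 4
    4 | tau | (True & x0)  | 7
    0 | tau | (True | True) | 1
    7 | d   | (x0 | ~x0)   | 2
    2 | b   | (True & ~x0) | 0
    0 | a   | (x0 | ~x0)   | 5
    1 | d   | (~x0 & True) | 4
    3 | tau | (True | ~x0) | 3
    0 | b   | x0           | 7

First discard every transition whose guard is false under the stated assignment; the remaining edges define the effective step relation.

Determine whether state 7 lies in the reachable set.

Answer: UNREACHABLE

Working:
Guard filter leaves 13 enabled edge(s).
L0 = {0}
L1 = {1,5}  cumulative {0,1,5}
L2 = {4}  cumulative {0,1,4,5}
Reach set: {0,1,4,5}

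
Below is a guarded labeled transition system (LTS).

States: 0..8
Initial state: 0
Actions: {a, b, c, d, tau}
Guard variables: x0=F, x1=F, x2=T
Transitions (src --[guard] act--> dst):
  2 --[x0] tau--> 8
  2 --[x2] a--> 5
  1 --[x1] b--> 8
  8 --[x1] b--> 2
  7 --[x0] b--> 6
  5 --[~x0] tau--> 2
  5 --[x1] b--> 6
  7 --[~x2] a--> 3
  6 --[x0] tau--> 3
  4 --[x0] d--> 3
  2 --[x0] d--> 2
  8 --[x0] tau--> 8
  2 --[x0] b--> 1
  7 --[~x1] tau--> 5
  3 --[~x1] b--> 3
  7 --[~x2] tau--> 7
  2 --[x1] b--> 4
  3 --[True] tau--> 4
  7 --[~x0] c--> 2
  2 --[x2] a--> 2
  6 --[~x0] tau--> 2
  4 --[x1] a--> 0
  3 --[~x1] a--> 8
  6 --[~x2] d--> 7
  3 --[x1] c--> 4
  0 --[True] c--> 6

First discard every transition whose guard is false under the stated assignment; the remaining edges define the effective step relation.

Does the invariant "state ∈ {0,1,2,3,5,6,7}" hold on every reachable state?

Inv-set: {0,1,2,3,5,6,7}
R = {0,2,5,6}
  0: ok
  2: ok
  5: ok
  6: ok

Answer: INVARIANT HOLDS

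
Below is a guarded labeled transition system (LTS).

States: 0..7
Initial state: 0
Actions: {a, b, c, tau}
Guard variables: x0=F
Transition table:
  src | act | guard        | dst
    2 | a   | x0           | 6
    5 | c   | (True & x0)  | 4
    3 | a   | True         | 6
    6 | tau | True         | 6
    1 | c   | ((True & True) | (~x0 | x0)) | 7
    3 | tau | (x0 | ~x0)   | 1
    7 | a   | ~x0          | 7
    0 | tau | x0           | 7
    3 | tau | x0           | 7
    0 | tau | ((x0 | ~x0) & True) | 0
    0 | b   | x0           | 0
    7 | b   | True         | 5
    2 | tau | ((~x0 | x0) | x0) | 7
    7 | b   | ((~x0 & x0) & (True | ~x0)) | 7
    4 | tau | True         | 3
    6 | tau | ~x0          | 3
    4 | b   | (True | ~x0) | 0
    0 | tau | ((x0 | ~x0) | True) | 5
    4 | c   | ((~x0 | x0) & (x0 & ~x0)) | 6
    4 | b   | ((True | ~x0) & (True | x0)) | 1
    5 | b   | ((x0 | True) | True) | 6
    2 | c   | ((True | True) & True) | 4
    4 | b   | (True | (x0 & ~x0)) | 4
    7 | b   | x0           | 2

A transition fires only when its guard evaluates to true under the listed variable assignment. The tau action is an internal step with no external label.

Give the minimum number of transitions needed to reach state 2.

Layered search for 2:
  L0 = {0}
  L1 = {5}
  L2 = {6}
  L3 = {3}
  L4 = {1}
  L5 = {7}
2 never appears.

Answer: UNREACHABLE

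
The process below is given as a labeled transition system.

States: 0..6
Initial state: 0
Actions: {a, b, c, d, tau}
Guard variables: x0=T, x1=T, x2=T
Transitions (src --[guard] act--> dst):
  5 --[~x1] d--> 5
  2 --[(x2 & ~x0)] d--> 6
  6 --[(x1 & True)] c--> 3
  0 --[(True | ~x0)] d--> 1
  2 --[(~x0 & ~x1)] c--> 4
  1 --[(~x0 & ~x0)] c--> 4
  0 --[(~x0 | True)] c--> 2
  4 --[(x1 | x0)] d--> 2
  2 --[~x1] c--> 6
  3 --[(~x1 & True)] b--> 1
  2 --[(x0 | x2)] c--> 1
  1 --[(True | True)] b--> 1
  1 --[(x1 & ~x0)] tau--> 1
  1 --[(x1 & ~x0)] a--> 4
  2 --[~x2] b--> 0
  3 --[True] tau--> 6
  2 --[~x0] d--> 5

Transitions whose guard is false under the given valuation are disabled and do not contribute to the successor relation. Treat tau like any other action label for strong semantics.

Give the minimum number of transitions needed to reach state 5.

BFS to 5:
  depth 0: {0}
  depth 1: {1,2}
5 never appears.

Answer: UNREACHABLE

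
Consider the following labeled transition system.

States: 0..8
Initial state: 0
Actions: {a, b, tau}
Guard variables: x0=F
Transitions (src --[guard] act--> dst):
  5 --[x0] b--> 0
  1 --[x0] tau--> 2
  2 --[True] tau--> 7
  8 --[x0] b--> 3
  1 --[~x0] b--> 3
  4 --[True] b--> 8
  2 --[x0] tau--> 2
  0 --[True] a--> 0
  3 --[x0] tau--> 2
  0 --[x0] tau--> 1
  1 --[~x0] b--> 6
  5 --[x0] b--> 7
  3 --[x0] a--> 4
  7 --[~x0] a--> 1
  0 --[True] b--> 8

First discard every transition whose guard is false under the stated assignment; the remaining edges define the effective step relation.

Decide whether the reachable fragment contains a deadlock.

Answer: DEADLOCK at state 8

Trace:
Reachable = {0,8}
  0: a→0  b→8  [deg 2]
  8: ∅  [no exit]
witness 8: b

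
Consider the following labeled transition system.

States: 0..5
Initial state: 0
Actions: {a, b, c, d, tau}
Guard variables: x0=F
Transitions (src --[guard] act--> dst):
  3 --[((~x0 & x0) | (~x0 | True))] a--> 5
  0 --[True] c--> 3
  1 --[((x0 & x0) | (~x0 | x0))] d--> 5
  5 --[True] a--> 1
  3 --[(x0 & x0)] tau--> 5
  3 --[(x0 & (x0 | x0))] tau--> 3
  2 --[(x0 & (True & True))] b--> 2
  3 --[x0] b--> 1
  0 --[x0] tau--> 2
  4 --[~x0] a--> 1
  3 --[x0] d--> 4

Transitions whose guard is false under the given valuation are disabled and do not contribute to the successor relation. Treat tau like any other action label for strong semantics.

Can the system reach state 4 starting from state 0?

Guard filter leaves 5 enabled edge(s).
Layer 0: {0}
Layer 1: {3}  total {0,3}
Layer 2: {5}  total {0,3,5}
Layer 3: {1}  total {0,1,3,5}
Reachable = {0,1,3,5}

Answer: UNREACHABLE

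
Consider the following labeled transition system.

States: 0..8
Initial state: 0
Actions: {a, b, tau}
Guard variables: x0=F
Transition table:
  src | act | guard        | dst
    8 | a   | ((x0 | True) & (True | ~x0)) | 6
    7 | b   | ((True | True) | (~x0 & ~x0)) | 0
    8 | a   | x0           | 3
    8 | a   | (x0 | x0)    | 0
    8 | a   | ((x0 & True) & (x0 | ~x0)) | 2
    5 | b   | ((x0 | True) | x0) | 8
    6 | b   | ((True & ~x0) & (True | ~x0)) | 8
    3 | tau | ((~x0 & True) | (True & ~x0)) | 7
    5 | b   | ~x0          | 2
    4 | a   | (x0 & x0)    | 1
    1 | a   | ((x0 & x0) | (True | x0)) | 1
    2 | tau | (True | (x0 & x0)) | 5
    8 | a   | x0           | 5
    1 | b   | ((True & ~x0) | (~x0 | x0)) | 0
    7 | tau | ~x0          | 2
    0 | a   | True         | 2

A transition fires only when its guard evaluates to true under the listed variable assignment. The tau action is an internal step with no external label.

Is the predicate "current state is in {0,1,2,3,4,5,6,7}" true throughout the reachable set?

Answer: INVARIANT VIOLATED at state 8

Trace:
Allowed set {0,1,2,3,4,5,6,7}
Reachable = {0,2,5,6,8}
  0: ok
  2: ok
  5: ok
  6: ok
  8: VIOLATES
counterexample path to 8: a·tau·b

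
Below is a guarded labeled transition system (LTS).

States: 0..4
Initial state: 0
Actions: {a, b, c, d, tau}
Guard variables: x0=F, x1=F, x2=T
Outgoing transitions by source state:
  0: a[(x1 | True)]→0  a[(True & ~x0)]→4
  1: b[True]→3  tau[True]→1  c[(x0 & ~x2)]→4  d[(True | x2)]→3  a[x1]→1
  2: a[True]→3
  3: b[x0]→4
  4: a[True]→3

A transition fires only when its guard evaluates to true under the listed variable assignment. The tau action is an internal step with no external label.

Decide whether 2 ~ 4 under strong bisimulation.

Bisimulation quotient by refinement:
  P[0] = {{0,1,2,3,4}}
  P[1] = {{0,2,4},{1},{3}}
  P[2] = {{0},{1},{2,4},{3}}
Fixed point at round 3; 4 class(es).
class of 2: {2,4}; class of 4: {2,4}

Answer: BISIMILAR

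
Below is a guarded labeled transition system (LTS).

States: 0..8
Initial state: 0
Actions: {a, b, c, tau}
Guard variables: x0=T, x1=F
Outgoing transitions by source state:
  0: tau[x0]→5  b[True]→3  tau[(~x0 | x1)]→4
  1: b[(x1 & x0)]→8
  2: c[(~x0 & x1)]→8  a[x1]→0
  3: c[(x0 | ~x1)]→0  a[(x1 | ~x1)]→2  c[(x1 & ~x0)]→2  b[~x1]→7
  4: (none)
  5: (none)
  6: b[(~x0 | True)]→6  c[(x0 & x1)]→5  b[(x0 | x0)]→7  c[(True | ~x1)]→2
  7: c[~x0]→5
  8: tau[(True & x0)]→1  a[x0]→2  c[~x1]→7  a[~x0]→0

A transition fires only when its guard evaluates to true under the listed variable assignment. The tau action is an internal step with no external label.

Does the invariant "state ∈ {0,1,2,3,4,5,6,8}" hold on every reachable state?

Inv-set: {0,1,2,3,4,5,6,8}
Reach set: {0,2,3,5,7}
  0: ✓
  2: ✓
  3: ✓
  5: ✓
  7: ✗ unsafe
witness against invariant: b·b → 7

Answer: INVARIANT VIOLATED at state 7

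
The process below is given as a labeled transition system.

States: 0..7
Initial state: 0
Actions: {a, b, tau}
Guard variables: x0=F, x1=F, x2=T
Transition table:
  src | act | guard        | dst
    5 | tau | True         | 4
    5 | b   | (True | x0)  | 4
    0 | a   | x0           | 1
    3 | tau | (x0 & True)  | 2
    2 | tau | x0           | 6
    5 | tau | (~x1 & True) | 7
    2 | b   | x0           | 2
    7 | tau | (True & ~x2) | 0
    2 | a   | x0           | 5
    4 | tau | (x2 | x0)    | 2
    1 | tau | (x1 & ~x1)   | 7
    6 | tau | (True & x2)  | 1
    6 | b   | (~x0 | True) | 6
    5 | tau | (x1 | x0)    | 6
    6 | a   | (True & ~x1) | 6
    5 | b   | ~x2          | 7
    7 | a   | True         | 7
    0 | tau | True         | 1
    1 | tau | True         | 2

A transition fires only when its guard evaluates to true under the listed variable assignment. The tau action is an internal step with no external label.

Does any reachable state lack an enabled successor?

Answer: DEADLOCK at state 2

Trace:
Reach set: {0,1,2}
  0: tau→1  [1 out]
  1: tau→2  [1 out]
  2: ∅  [deadlock]
Path to 2: tau·tau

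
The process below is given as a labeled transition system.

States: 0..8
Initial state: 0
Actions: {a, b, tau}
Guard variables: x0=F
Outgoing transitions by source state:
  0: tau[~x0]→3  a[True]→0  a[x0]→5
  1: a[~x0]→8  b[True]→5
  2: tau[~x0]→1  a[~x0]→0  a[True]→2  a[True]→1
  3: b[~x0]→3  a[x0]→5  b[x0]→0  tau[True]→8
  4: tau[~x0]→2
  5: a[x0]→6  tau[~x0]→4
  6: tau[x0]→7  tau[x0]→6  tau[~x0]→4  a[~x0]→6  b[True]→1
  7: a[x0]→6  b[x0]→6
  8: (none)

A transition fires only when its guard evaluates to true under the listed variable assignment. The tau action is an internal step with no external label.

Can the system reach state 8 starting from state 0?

15 transition(s) survive guard evaluation.
L0 = {0}
L1 = {3}  total {0,3}
L2 = {8}  total {0,3,8}
Reach set: {0,3,8}
witness 8: tau·tau

Answer: REACHABLE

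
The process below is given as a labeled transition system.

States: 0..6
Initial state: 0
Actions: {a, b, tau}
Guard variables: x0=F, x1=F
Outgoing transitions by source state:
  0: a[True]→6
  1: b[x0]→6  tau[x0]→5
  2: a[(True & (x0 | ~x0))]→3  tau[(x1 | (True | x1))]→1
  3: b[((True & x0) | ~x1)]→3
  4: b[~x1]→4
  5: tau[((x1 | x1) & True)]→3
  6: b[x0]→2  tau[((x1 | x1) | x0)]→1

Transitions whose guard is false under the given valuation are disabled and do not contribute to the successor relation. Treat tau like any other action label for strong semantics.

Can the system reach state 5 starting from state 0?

Answer: UNREACHABLE

Working:
5 transition(s) survive guard evaluation.
L0 = {0}
L1 = {6}  cumulative {0,6}
Reachable = {0,6}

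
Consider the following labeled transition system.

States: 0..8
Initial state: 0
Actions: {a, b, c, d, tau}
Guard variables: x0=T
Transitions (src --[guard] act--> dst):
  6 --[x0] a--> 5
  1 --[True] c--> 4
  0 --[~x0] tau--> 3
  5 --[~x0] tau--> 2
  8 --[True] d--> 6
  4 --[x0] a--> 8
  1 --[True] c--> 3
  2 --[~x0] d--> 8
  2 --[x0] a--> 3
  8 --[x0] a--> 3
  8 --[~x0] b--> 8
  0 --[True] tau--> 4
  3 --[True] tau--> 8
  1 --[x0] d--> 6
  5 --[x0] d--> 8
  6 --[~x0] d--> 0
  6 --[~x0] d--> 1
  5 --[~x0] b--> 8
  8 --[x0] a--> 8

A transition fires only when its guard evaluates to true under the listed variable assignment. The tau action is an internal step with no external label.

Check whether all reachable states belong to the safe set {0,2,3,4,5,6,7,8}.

Answer: INVARIANT HOLDS

Working:
Safe = {0,2,3,4,5,6,7,8}
Reach set: {0,3,4,5,6,8}
  0: safe
  3: safe
  4: safe
  5: safe
  6: safe
  8: safe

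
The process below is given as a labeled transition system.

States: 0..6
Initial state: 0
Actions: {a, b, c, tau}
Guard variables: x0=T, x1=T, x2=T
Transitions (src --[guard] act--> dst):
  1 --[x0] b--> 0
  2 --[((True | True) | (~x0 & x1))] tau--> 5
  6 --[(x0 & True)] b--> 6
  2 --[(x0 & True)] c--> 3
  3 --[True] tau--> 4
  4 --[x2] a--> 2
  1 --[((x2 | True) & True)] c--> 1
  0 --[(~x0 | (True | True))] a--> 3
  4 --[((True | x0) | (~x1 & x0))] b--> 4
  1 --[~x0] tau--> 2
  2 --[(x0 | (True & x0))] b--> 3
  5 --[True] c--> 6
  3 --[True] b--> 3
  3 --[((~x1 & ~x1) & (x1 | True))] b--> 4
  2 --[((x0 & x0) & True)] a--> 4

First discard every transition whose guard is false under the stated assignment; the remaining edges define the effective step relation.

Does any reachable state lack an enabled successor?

Answer: DEADLOCK-FREE

Working:
Reachable = {0,2,3,4,5,6}
  0: a→3  [1 exit(s)]
  2: a→4  b→3  c→3  tau→5  [4 exit(s)]
  3: b→3  tau→4  [2 exit(s)]
  4: a→2  b→4  [2 exit(s)]
  5: c→6  [1 exit(s)]
  6: b→6  [1 exit(s)]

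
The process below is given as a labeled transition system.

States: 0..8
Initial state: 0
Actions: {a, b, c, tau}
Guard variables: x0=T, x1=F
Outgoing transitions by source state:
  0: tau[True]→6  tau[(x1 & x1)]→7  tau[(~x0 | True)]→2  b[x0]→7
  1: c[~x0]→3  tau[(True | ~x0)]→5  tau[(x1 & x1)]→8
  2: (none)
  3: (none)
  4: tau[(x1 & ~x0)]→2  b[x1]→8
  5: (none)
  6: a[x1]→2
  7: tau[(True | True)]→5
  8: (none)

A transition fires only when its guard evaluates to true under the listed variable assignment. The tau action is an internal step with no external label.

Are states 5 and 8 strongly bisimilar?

Answer: BISIMILAR

Working:
Refine partition for ~:
  π0 = {{0,1,2,3,4,5,6,7,8}}
  π1 = {{0},{1,7},{2,3,4,5,6,8}}
Fixed point at round 2; 3 class(es).
5∈{2,3,4,5,6,8}, 8∈{2,3,4,5,6,8}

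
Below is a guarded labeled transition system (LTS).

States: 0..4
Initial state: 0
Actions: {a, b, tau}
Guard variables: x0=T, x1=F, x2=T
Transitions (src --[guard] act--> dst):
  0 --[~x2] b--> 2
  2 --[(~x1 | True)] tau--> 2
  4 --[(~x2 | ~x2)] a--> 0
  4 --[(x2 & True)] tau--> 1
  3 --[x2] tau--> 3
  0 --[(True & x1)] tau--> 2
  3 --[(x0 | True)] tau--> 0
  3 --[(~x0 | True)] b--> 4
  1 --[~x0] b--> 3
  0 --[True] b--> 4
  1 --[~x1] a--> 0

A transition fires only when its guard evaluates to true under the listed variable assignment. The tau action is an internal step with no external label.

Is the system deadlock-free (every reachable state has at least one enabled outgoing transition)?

Answer: DEADLOCK-FREE

Working:
Reachable = {0,1,4}
  0: b→4  [deg 1]
  1: a→0  [deg 1]
  4: tau→1  [deg 1]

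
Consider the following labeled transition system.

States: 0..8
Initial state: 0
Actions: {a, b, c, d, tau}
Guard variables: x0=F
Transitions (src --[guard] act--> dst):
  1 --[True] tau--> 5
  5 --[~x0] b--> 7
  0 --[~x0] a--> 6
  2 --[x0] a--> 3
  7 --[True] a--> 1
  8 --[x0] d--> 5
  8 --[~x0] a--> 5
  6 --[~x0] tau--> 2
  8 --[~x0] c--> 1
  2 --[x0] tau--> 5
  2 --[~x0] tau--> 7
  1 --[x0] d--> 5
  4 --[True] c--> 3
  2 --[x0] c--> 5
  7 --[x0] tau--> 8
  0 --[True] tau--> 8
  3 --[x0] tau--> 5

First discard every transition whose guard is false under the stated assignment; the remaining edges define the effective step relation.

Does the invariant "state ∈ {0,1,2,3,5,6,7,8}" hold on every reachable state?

Allowed set {0,1,2,3,5,6,7,8}
R = {0,1,2,5,6,7,8}
  0: ok
  1: ok
  2: ok
  5: ok
  6: ok
  7: ok
  8: ok

Answer: INVARIANT HOLDS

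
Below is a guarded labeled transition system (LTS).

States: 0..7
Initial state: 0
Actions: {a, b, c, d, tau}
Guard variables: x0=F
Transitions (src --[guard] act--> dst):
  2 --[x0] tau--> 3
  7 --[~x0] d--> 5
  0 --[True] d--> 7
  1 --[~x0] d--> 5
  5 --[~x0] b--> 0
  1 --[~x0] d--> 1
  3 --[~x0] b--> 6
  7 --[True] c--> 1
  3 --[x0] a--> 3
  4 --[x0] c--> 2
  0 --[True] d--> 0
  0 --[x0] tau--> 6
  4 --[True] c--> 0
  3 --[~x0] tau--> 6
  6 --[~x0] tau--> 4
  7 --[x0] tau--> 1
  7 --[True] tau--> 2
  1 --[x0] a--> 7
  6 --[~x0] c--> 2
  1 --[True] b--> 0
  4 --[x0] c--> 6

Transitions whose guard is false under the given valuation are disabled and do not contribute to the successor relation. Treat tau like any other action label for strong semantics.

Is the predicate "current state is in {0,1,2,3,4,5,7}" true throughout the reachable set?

Answer: INVARIANT HOLDS

Analysis:
Safe = {0,1,2,3,4,5,7}
Reachable = {0,1,2,5,7}
  0: safe
  1: safe
  2: safe
  5: safe
  7: safe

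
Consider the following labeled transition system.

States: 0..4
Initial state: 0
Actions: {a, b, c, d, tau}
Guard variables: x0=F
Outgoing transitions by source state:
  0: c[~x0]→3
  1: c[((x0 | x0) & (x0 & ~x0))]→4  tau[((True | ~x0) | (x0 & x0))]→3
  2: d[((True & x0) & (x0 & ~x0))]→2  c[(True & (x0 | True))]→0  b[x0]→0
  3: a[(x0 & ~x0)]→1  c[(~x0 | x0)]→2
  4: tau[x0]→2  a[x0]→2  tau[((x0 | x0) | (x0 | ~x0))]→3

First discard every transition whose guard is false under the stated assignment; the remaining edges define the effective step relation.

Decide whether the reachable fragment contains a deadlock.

Answer: DEADLOCK-FREE

Trace:
Reachable = {0,2,3}
  0: c→3  [1 out]
  2: c→0  [1 out]
  3: c→2  [1 out]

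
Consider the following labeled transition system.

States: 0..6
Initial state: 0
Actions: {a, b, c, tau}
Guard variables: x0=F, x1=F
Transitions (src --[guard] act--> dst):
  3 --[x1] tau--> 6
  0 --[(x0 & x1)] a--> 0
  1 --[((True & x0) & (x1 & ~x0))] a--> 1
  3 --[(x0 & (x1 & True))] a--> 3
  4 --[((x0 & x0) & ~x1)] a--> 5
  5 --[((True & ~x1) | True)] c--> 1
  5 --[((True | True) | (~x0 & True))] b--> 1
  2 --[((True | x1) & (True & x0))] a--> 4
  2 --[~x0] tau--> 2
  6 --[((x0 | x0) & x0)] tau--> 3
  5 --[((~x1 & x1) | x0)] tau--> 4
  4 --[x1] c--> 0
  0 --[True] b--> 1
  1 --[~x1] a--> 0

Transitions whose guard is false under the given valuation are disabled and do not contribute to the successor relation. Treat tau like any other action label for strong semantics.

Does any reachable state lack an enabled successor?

Answer: DEADLOCK-FREE

Analysis:
R = {0,1}
  0: b→1  [1 exit(s)]
  1: a→0  [1 exit(s)]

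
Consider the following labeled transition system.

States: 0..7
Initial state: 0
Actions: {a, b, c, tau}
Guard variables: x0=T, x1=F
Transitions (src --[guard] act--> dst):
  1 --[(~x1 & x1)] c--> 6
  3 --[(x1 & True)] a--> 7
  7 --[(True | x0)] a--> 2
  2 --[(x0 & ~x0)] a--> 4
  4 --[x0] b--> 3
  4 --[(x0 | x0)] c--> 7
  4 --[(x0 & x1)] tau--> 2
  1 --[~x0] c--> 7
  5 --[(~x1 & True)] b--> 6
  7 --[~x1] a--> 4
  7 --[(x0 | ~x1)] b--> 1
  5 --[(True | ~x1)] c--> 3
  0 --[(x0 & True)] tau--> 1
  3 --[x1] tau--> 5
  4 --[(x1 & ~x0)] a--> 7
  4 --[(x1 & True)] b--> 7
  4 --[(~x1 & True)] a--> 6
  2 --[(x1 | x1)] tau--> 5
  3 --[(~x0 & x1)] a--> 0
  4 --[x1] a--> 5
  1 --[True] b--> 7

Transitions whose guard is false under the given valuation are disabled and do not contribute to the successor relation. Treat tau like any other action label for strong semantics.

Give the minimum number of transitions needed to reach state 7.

Layered search for 7:
  Layer 0: {0}
  Layer 1: {1}
  Layer 2: {7}
7 enters at depth 2; path tau·b

Answer: 2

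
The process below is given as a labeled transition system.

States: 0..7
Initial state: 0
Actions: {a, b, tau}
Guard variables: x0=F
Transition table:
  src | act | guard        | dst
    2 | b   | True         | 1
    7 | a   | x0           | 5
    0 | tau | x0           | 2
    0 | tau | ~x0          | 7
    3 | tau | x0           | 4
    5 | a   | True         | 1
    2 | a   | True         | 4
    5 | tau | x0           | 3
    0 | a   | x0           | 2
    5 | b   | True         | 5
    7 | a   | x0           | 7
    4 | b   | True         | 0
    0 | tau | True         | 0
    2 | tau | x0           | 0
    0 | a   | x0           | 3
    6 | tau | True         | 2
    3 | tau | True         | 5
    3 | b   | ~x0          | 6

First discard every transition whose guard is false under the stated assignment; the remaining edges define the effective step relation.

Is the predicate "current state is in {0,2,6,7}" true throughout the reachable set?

Answer: INVARIANT HOLDS

Trace:
Inv-set: {0,2,6,7}
R = {0,7}
  0: safe
  7: safe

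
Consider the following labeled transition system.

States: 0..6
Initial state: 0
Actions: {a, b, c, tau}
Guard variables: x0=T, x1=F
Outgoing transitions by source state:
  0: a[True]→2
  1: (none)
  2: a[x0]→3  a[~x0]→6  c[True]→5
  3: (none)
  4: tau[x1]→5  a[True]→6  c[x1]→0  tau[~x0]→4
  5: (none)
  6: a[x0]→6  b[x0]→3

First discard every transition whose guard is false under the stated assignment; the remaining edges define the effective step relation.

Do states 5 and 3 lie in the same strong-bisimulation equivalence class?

Answer: BISIMILAR

Working:
Bisimulation quotient by refinement:
  round 0: {{0,1,2,3,4,5,6}}
  round 1: {{0,4},{1,3,5},{2},{6}}
  round 2: {{0},{1,3,5},{2},{4},{6}}
Fixed point at round 3; 5 class(es).
5∈{1,3,5}, 3∈{1,3,5}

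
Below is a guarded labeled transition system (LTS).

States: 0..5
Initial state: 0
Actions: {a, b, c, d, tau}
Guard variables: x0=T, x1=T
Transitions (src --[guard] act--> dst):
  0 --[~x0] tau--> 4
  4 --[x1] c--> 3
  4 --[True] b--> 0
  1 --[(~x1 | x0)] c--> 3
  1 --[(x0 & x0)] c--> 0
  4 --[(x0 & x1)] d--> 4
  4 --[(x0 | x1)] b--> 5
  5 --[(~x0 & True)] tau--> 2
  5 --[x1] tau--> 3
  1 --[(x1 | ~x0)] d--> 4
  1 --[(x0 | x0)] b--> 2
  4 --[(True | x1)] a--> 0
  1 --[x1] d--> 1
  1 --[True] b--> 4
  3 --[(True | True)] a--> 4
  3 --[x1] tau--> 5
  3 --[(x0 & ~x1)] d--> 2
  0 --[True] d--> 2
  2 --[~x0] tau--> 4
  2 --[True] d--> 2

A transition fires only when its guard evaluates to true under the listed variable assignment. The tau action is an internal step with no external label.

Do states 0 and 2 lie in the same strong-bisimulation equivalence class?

Bisimulation quotient by refinement:
  P[0] = {{0,1,2,3,4,5}}
  P[1] = {{0,2},{1},{3},{4},{5}}
stable after 2 split(s): 5 block(s)
class of 0: {0,2}; class of 2: {0,2}

Answer: BISIMILAR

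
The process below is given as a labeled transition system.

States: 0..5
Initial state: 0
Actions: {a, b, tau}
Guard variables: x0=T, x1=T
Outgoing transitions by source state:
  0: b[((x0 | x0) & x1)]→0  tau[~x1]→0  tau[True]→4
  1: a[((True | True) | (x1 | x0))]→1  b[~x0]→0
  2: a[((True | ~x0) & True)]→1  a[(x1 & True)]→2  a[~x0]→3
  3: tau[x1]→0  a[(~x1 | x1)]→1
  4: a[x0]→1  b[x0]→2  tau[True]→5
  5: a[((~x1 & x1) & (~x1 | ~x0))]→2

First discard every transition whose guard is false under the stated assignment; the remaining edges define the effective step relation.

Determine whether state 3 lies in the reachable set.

Answer: UNREACHABLE

Trace:
10 transition(s) survive guard evaluation.
L0 = {0}
L1 = {4}  cumulative {0,4}
L2 = {1,2,5}  cumulative {0,1,2,4,5}
Reach set: {0,1,2,4,5}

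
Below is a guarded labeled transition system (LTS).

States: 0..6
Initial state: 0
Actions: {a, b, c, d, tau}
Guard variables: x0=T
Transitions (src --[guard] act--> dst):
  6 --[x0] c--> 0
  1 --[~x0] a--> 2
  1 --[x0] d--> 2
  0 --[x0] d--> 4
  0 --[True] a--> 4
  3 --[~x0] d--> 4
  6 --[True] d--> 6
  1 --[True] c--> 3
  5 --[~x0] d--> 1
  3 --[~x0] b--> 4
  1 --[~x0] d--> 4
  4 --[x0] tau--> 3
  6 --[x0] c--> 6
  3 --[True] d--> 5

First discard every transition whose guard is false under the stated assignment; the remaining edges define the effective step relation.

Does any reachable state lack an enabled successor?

Reachable = {0,3,4,5}
  0: a→4  d→4  [deg 2]
  3: d→5  [deg 1]
  4: tau→3  [deg 1]
  5: ∅  [STUCK]
Path to 5: d·tau·d

Answer: DEADLOCK at state 5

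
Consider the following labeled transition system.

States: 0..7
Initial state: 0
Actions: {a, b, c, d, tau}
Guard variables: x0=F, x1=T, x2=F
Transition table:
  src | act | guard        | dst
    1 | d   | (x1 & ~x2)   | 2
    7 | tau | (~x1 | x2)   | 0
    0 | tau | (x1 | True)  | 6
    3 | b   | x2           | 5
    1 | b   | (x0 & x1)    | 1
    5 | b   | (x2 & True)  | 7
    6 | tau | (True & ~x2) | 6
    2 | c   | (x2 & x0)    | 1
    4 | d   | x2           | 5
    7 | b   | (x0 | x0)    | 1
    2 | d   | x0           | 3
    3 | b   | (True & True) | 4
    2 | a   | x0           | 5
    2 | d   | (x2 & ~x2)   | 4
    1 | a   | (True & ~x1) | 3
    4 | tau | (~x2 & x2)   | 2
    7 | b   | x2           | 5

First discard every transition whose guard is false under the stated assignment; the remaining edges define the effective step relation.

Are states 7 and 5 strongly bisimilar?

Answer: BISIMILAR

Trace:
Compute ~ classes (split until stable):
  π0 = {{0,1,2,3,4,5,6,7}}
  π1 = {{0,6},{1},{2,4,5,7},{3}}
Fixed point at round 2; 4 class(es).
[7]={2,4,5,7}  [5]={2,4,5,7}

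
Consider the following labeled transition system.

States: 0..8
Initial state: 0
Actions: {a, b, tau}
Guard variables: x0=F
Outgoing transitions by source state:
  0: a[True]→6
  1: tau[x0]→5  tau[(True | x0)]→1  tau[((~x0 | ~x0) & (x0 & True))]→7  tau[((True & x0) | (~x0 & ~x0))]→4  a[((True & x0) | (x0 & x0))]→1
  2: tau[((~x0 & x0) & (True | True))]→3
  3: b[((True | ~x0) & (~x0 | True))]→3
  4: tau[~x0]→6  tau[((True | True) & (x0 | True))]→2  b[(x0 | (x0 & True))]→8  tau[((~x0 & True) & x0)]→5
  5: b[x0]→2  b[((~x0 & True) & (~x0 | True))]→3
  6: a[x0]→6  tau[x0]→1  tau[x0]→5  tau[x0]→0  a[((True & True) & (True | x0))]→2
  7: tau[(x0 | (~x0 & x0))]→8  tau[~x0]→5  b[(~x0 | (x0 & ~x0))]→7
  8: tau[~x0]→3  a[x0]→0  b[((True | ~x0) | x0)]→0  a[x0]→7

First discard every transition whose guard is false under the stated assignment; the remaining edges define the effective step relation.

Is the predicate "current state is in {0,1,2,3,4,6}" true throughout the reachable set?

Safe = {0,1,2,3,4,6}
Reach set: {0,2,6}
  0: ok
  2: ok
  6: ok

Answer: INVARIANT HOLDS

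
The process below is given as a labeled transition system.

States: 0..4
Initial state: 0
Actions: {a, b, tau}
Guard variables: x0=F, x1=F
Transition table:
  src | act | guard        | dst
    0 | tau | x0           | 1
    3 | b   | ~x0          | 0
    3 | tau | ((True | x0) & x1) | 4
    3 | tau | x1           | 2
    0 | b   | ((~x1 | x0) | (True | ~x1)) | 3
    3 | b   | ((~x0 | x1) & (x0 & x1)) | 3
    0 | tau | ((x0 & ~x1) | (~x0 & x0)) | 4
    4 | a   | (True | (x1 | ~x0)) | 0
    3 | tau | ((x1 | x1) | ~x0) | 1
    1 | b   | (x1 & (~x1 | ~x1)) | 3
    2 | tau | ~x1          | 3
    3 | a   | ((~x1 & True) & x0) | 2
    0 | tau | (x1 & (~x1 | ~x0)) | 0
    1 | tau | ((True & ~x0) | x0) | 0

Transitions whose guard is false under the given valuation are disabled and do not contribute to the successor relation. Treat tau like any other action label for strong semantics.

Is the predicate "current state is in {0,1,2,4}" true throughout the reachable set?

Allowed set {0,1,2,4}
Reachable = {0,1,3}
  0: safe
  1: safe
  3: ✗ unsafe
reach 3 via b — violates

Answer: INVARIANT VIOLATED at state 3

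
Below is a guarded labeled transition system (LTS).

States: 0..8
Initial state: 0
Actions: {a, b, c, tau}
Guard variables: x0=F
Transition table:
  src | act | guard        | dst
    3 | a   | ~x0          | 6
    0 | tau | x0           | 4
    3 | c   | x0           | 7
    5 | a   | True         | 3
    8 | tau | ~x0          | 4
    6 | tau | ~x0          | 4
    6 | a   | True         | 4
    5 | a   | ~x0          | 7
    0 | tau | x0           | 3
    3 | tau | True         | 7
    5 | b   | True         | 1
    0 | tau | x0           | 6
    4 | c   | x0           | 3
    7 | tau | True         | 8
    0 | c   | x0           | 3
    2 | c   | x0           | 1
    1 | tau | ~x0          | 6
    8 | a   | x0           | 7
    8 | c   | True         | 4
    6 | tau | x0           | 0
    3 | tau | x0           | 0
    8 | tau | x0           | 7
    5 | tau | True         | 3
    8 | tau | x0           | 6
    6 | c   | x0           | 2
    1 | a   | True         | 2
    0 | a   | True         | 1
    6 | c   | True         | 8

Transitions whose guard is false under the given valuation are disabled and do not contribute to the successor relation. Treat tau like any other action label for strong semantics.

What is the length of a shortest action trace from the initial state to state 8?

Answer: 3

Trace:
BFS to 8:
  Layer 0: {0}
  Layer 1: {1}
  Layer 2: {2,6}
  Layer 3: {4,8}
first hit 8 at d=3 via a·tau·c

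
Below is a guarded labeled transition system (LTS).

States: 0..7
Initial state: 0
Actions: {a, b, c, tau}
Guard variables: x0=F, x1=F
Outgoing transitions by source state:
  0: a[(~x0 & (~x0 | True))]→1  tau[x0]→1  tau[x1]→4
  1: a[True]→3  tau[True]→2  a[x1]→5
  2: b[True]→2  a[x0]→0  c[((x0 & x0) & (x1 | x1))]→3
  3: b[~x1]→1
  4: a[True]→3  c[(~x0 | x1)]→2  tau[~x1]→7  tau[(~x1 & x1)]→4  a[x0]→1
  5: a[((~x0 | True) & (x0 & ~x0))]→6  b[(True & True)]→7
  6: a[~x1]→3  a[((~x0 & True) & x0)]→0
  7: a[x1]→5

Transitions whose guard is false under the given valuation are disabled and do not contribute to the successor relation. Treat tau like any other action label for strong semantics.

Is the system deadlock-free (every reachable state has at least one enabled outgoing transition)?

Answer: DEADLOCK-FREE

Trace:
Reachable = {0,1,2,3}
  0: a→1  [1 exit(s)]
  1: a→3  tau→2  [2 exit(s)]
  2: b→2  [1 exit(s)]
  3: b→1  [1 exit(s)]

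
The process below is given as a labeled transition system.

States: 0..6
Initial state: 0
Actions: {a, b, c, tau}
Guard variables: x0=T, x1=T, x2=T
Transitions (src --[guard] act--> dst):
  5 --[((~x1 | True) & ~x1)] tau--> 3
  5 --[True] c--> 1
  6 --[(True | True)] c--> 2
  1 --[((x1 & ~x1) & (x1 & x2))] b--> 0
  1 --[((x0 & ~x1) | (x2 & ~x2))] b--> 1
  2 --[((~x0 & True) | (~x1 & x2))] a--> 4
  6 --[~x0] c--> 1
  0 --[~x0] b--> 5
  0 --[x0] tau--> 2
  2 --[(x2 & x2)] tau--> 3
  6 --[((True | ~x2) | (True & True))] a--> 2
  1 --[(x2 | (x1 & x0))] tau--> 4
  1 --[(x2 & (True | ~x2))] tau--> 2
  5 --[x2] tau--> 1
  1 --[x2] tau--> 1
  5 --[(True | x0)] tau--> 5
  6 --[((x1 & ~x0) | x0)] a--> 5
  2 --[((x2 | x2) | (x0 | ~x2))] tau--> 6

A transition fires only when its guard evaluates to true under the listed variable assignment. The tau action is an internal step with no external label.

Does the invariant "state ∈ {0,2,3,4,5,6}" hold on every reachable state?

Safe = {0,2,3,4,5,6}
Reach set: {0,1,2,3,4,5,6}
  0: safe
  1: ✗ unsafe
  2: safe
  3: safe
  4: safe
  5: safe
  6: safe
reach 1 via tau·tau·a·c — violates

Answer: INVARIANT VIOLATED at state 1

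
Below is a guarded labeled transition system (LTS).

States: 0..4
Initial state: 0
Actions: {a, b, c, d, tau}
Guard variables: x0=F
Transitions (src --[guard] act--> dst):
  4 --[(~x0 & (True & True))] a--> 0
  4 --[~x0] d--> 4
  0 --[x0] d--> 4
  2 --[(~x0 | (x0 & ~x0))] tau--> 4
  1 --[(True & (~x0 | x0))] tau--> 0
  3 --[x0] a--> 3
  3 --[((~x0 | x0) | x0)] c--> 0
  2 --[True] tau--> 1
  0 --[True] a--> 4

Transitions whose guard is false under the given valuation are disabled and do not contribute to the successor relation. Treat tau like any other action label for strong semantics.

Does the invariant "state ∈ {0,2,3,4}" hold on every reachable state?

Safe = {0,2,3,4}
Reach set: {0,4}
  0: ✓
  4: ✓

Answer: INVARIANT HOLDS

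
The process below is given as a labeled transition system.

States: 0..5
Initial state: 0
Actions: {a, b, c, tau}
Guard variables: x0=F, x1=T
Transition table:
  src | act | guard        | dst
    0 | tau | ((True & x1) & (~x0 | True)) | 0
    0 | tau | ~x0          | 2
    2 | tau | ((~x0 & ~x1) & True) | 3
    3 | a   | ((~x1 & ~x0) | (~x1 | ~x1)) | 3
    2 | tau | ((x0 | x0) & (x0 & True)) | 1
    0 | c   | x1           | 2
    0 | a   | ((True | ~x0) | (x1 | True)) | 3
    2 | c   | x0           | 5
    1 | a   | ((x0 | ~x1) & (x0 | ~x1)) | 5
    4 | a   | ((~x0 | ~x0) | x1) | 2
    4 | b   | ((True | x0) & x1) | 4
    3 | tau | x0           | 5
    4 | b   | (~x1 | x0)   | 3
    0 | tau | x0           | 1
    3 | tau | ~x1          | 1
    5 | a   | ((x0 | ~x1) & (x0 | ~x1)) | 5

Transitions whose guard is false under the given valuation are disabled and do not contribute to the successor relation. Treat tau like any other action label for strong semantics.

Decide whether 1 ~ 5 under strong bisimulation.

Refine partition for ~:
  π0 = {{0,1,2,3,4,5}}
  π1 = {{0},{1,2,3,5},{4}}
stable after 2 split(s): 3 block(s)
class of 1: {1,2,3,5}; class of 5: {1,2,3,5}

Answer: BISIMILAR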